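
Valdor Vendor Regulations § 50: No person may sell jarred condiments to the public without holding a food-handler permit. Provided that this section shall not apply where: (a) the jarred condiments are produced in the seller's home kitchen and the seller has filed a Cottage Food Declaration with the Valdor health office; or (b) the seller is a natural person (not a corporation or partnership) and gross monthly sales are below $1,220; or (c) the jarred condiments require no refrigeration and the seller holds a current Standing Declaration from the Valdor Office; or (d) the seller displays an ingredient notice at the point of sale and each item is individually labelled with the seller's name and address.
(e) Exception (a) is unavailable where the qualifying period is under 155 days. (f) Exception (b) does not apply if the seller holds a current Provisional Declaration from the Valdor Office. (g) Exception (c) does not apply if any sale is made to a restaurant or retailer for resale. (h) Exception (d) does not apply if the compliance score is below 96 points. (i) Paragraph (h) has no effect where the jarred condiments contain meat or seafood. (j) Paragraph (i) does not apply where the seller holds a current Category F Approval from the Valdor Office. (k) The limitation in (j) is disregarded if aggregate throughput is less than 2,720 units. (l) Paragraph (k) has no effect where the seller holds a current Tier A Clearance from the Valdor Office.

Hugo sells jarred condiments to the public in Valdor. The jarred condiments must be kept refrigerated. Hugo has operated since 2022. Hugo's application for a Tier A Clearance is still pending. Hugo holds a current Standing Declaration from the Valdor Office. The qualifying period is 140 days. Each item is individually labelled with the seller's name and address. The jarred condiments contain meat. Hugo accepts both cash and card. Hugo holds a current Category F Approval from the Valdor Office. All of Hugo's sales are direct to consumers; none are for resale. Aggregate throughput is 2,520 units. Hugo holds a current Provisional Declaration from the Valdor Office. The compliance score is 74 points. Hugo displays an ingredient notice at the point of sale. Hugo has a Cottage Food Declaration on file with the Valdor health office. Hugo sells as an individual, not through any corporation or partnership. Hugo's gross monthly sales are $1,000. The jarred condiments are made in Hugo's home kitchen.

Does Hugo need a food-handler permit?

No — exception (d) applies; Hugo is not required to hold a food-handler permit.

Exception (a) is satisfied on its face — the jarred condiments are home-kitchen produced; a Cottage Food Declaration is on file. However, paragraph (e) must be considered: (e) operates against (a): the qualifying period is 140 days, under the 155 days limit. So (a) is unavailable.
Exception (b)'s conditions are all satisfied: the seller is a natural person; gross monthly sales are $1,000, below the $1,220 limit. But: (f) is triggered — a current Provisional Declaration is held. Exception (b) does not apply.
Exception (c) does not apply: the jarred condiments require refrigeration.
All of (d)'s requirements are met (an ingredient notice is displayed; items are individually labelled). Applying paragraphs (h)–(l): (h) would limit (d) — the compliance score is 74 points, below the 96 points limit — but (i) sets (h) aside: (i) is engaged — the jarred condiments contain meat. (j) would limit (i) — a current Category F Approval is held — but (k) sets (j) aside: (k) operates against (j): aggregate throughput is 2,520 units, less than the 2,720 units limit. (l), which would lift (k), does not operate here — there is no Tier A Clearance in force. So (d) applies.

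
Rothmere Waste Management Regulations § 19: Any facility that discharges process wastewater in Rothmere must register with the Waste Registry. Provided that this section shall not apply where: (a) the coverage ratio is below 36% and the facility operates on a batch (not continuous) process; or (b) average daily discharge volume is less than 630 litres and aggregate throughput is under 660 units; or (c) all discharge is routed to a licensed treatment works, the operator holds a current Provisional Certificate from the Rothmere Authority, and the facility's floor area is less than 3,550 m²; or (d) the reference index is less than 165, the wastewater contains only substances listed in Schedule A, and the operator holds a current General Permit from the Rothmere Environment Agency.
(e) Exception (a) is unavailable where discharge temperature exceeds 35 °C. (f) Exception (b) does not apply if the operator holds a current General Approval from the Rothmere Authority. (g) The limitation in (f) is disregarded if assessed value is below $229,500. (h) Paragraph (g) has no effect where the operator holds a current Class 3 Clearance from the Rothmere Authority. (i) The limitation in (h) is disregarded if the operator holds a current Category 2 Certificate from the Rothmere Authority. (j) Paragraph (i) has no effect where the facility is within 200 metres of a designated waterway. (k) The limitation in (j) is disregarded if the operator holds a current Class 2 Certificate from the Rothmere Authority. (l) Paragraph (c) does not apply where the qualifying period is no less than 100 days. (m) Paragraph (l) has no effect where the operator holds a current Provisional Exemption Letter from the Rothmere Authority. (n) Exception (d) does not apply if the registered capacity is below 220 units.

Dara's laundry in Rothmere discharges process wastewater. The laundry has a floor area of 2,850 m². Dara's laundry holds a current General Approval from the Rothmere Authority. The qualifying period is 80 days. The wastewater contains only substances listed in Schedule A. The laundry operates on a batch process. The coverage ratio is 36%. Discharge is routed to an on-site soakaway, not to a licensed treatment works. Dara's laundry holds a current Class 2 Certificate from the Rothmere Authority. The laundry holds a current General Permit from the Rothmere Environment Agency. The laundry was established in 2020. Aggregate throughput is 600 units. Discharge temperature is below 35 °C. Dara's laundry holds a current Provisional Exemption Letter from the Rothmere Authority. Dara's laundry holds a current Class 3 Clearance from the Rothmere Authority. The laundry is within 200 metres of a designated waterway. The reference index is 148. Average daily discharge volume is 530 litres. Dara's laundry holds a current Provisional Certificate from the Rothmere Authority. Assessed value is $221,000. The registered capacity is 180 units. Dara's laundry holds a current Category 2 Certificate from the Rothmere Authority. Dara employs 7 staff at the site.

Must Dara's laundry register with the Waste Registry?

No — exception (b) applies; Dara's laundry is not required to register with the Waste Registry.

Exception (a) fails — the coverage ratio is 36%, not below 36%.
Exception (b) is satisfied on its face — average daily discharge volume is 530 litres, less than the 630 litres limit; aggregate throughput is 600 units, under the 660 units limit. Applying paragraphs (f)–(k): (f) would limit (b) — a current General Approval is held — but (g) sets (f) aside: (g) operates — assessed value is $221,000, below the $229,500 limit. (h) is triggered (a current Class 3 Clearance is held), but yields to (i): (i) is engaged — a current Category 2 Certificate is held. (j) would limit (i) — the laundry is within 200 m of a designated waterway — but (k) sets (j) aside: (k) operates against (j): a current Class 2 Certificate is held. (b) remains available.
Exception (c) fails — discharge is not routed to a licensed treatment works.
Exception (d) is satisfied on its face — the reference index is 148, less than the 165 limit; the wastewater is Schedule-A-only; a current General Permit is held. However, paragraph (n) must be considered: (n) operates — the registered capacity is 180 units, below the 220 units limit. (d) is therefore removed.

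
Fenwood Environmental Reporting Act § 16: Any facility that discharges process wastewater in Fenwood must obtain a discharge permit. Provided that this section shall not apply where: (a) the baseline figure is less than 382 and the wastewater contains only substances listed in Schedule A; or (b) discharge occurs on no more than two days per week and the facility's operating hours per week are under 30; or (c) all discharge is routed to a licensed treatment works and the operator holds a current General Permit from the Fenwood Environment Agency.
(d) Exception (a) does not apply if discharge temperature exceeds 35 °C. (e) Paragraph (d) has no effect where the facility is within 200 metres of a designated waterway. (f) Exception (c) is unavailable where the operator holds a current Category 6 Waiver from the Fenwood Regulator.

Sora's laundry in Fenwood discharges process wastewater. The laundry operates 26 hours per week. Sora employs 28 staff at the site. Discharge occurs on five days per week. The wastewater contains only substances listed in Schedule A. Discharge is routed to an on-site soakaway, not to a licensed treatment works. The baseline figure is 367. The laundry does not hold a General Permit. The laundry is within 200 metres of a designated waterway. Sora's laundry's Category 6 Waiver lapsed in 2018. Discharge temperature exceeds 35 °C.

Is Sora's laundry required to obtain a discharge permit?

All of (a)'s requirements are met (the baseline figure is 367, less than the 382 limit; the wastewater is Schedule-A-only). As to paragraphs (d)–(e): (d) applies (discharge temperature exceeds 35 °C), but is itself disapplied by (e): (e) operates against (d): the laundry is within 200 m of a designated waterway. (a) remains available.
Exception (b) requires that discharge occurs on no more than two days per week; but discharge occurs on five days per week, so (b) is unavailable.
Exception (c) fails — discharge is not routed to a licensed treatment works.

No — exception (a) applies; Sora's laundry is not required to obtain a discharge permit.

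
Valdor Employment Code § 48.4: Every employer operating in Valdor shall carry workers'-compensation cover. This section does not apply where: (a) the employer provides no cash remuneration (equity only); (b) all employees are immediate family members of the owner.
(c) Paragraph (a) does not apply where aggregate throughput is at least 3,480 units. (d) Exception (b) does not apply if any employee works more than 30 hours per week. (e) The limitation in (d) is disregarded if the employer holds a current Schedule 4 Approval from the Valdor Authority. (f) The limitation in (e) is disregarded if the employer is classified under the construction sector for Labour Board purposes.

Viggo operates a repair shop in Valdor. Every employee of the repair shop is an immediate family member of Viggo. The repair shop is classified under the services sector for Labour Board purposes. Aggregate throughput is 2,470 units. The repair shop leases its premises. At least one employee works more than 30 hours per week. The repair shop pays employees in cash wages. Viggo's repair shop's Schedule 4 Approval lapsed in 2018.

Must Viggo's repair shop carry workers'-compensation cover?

Exception (a) does not apply: employees are paid cash wages.
All of (b)'s requirements are met (every employee is an immediate family member). But: (d) operates — at least one employee exceeds 30 hours/week. (e) is not engaged (no current Schedule 4 Approval is held), so (d) stands. So (b) is unavailable.
No exception is made out. Viggo's repair shop falls within the general rule.

Yes — Viggo's repair shop must carry workers'-compensation cover.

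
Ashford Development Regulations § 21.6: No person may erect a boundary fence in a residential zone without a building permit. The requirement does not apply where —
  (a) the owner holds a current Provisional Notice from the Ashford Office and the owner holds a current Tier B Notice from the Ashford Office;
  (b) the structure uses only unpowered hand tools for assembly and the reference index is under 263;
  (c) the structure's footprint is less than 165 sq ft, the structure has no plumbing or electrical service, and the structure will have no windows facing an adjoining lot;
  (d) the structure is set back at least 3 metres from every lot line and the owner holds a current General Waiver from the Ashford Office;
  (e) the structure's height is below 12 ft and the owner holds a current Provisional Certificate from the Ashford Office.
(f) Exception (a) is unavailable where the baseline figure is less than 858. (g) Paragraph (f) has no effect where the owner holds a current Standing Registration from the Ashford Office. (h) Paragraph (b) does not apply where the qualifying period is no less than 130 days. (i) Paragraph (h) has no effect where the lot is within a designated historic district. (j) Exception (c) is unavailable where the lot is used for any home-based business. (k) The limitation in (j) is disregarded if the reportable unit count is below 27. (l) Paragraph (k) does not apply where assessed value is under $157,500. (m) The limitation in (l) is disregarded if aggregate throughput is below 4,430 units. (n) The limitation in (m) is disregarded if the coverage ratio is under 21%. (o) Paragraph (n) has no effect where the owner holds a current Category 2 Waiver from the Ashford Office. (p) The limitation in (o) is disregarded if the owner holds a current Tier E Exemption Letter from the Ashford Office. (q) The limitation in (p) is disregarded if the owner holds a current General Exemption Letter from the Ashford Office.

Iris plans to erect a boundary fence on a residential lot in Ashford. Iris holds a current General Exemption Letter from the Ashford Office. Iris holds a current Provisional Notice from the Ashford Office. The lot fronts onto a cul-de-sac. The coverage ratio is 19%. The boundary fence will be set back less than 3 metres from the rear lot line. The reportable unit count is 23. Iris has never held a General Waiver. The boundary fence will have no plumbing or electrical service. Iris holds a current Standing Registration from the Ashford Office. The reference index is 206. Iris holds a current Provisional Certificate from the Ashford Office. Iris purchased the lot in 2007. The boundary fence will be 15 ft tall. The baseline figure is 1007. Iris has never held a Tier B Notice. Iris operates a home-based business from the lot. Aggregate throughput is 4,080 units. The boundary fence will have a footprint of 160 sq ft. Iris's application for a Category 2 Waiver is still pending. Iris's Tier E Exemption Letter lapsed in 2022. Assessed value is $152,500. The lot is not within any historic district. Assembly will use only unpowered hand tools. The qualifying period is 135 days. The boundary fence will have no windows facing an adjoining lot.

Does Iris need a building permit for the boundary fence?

Yes — Iris must obtain a building permit.

Exception (a) does not apply: no current Tier B Notice is held.
Exception (b): assembly uses only hand tools; the reference index is 206, under the 263 limit — every condition holds. Turning to paragraphs (h)–(i): (h) operates against (b): the qualifying period is 135 days, meeting the 130 days threshold. (i), which would lift (h), is inapplicable — the lot is not in a historic district. So (b) is unavailable.
Exception (c)'s conditions are all satisfied: the structure's footprint is 160 sq ft, less than the 165 sq ft limit; there is no plumbing or electrical service; no windows face an adjoining lot. However, paragraphs (j)–(q) must be considered: (j) operates against (c): a home-based business operates on the lot. (k) is engaged (the reportable unit count is 23, below the 27 limit), but is set aside by (l): (l) operates — assessed value is $152,500, under the $157,500 limit. (m) applies (aggregate throughput is 4,080 units, below the 4,430 units limit), but is itself disapplied by (n): (n) operates — the coverage ratio is 19%, under the 21% limit. (o) is not engaged (the Category 2 Waiver is not current), so (n) stands. Exception (c) does not apply.
Exception (d) does not apply: the rear setback is under 3 m.
Exception (e) does not apply: the structure's height is 15 ft, not below 12 ft.
No exception displaces § 21.6.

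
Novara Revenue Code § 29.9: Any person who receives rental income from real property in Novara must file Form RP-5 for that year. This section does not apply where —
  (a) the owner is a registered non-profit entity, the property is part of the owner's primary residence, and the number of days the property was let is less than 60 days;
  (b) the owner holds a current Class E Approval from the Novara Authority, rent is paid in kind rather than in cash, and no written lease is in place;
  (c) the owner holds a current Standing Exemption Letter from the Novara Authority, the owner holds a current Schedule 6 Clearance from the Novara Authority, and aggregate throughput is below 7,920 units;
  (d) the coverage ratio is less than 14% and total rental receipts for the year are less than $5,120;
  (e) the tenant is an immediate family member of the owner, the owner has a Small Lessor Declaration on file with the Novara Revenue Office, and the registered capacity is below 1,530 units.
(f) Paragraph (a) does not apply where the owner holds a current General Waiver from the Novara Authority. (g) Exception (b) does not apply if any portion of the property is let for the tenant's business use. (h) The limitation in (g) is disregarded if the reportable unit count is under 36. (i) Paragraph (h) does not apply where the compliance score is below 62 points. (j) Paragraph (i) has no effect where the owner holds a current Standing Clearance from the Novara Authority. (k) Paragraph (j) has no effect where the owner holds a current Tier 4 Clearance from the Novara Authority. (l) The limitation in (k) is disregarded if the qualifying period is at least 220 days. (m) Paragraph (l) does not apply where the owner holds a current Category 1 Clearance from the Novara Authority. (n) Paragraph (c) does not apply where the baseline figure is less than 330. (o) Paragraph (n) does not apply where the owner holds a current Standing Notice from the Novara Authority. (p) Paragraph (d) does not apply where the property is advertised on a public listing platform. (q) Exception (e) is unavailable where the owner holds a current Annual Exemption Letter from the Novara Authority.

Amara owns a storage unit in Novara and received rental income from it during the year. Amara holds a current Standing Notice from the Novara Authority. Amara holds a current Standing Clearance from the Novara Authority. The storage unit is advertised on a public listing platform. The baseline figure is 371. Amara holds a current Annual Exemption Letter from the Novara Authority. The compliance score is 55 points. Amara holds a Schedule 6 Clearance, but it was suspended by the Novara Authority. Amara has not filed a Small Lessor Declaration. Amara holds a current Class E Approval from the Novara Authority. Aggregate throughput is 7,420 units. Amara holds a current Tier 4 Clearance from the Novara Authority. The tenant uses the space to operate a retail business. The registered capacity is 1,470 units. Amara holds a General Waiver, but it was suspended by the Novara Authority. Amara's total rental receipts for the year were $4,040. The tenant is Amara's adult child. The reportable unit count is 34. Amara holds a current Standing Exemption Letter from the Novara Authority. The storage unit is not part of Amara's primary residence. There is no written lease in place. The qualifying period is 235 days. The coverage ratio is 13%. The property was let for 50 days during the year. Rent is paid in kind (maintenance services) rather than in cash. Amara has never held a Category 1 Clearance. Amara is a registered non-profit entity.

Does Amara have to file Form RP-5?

Exception (a) does not apply: the storage unit is not part of the primary residence.
Exception (b)'s conditions are all satisfied: a current Class E Approval is held; rent is paid in kind; there is no written lease. Applying paragraphs (g)–(m): (g) is engaged (the space is let for business use), but is itself disapplied by (h): (h) operates against (g): the reportable unit count is 34, under the 36 limit. (i) operates (the compliance score is 55 points, below the 62 points limit), but yields to (j): (j) operates against (i): a current Standing Clearance is held. (k) would limit (j) — a current Tier 4 Clearance is held — but (l) sets (k) aside: (l) operates against (k): the qualifying period is 235 days, meeting the 220 days threshold. (m) is not engaged (no current Category 1 Clearance is held), so (l) stands. (b) remains available.
Exception (c) fails — there is no Schedule 6 Clearance in force.
Exception (d) is satisfied on its face — the coverage ratio is 13%, less than the 14% limit; total rental receipts for the year are $4,040, less than the $5,120 limit. But applying paragraph (p): (p) operates against (d): the property is publicly advertised. Exception (d) does not apply.
Exception (e) does not apply: no Small Lessor Declaration is on file.

No — exception (b) applies; Amara is not required to file Form RP-5.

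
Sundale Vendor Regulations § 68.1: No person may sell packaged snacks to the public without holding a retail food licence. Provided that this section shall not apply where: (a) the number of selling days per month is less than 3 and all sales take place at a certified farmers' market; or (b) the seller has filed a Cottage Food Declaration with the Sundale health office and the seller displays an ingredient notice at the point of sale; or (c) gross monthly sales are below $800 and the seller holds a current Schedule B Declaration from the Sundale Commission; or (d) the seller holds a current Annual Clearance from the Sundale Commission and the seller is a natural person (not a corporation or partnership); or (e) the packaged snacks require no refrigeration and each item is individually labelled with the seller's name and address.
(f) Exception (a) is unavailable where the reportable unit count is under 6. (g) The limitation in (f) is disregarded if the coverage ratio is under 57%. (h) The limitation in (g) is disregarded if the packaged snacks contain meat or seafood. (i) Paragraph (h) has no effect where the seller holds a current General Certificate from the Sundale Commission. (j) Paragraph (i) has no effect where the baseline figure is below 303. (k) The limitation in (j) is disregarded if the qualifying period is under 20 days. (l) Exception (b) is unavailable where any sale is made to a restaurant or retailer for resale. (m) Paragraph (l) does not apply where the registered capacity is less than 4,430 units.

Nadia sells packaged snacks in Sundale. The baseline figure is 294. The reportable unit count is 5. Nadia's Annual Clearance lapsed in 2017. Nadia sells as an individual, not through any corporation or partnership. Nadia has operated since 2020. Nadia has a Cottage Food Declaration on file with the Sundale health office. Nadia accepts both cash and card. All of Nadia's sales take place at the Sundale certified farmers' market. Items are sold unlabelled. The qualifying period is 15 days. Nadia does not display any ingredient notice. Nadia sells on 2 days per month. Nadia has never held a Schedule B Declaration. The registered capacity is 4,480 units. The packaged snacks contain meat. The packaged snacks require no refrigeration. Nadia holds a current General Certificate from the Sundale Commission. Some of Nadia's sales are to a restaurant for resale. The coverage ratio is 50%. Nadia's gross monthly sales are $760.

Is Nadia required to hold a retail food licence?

No — exception (a) applies; Nadia is not required to hold a retail food licence.

Exception (a): the number of selling days per month is 2, less than the 3 limit; all sales are at a certified farmers' market — every condition holds. Applying paragraphs (f)–(k): (f) would limit (a) — the reportable unit count is 5, under the 6 limit — but (g) sets (f) aside: (g) operates against (f): the coverage ratio is 50%, under the 57% limit. (h) would limit (g) — the packaged snacks contain meat — but (i) sets (h) aside: (i) is triggered — a current General Certificate is held. (j) is triggered (the baseline figure is 294, below the 303 limit), but is overridden by (k): (k) operates — the qualifying period is 15 days, under the 20 days limit. So (a) applies.
Exception (b) does not apply: no ingredient notice is displayed.
Exception (c) fails — there is no Schedule B Declaration in force.
Exception (d) fails — the Annual Clearance is not current.
Exception (e) requires that each item is individually labelled with the seller's name and address; but items are sold unlabelled, so (e) is unavailable.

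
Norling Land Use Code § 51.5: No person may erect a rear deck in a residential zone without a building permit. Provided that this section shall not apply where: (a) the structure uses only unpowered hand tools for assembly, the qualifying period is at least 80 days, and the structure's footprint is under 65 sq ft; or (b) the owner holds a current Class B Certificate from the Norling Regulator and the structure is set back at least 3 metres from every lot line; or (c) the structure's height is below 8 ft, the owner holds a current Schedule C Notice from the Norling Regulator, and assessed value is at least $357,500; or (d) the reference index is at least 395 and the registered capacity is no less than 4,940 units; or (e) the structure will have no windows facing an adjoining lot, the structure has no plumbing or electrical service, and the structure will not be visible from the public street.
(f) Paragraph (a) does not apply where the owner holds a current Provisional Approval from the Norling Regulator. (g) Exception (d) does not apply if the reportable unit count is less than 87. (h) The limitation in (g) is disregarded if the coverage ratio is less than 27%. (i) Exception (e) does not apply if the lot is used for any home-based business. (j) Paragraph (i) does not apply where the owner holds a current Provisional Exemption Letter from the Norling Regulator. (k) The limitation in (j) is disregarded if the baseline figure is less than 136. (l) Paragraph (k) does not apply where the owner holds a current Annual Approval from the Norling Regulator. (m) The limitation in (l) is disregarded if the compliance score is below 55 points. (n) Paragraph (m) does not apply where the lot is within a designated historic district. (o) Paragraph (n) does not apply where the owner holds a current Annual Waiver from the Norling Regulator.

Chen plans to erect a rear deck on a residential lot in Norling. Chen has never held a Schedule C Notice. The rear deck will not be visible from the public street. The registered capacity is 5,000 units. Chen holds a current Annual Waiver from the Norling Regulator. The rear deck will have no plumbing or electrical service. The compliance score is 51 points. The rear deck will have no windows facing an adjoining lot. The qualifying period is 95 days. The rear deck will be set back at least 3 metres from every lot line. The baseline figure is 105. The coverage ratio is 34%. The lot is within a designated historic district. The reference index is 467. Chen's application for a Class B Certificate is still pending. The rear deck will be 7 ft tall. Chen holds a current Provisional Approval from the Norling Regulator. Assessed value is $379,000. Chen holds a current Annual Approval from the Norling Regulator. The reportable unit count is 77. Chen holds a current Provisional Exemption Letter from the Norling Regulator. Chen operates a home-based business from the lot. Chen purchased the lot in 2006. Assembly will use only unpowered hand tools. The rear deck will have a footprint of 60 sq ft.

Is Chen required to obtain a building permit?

Yes — Chen must obtain a building permit.

Exception (a)'s conditions are all satisfied: assembly uses only hand tools; the qualifying period is 95 days, meeting the 80 days threshold; the structure's footprint is 60 sq ft, under the 65 sq ft limit. However, paragraph (f) must be considered: (f) applies — a current Provisional Approval is held. (a) is therefore removed.
Exception (b) does not apply: the Class B Certificate is not current.
Exception (c) fails — no current Schedule C Notice is held.
Exception (d): the reference index is 467, meeting the 395 threshold; the registered capacity is 5,000 units, meeting the 4,940 units threshold — every condition holds. But applying paragraphs (g)–(h): (g) operates against (d): the reportable unit count is 77, less than the 87 limit. (h), which would lift (g), is not engaged — the coverage ratio is 34%, not less than 27%. (d) is therefore removed.
Exception (e)'s conditions are all satisfied: no windows face an adjoining lot; there is no plumbing or electrical service; the structure will not be visible from the street. But applying paragraphs (i)–(o): (i) applies — a home-based business operates on the lot. (j) is triggered (a current Provisional Exemption Letter is held), but is set aside by (k): (k) operates against (j): the baseline figure is 105, less than the 136 limit. (l) would limit (k) — a current Annual Approval is held — but (m) sets (l) aside: (m) operates against (l): the compliance score is 51 points, below the 55 points limit. (n) is triggered (the lot is in a historic district), but is itself disapplied by (o): (o) operates against (n): a current Annual Waiver is held. Exception (e) does not apply.
No exception displaces § 51.5.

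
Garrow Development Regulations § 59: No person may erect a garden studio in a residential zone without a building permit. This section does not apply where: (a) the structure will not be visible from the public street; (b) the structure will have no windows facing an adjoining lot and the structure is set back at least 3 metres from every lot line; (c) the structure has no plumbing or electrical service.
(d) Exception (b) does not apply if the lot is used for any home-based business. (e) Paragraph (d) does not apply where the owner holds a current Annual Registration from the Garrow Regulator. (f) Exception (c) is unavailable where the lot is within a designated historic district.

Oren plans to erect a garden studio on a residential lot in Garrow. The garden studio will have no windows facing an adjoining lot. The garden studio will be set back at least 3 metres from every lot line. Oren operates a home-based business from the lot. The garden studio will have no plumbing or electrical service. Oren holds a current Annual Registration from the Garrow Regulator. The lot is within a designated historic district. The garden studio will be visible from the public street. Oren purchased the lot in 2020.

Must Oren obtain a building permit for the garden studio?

Exception (a) does not apply: the structure will be visible from the street.
Exception (b): no windows face an adjoining lot; the setback is at least 3 m on every side — every condition holds. Applying paragraphs (d)–(e): (d) would limit (b) — a home-based business operates on the lot — but (e) sets (d) aside: (e) operates against (d): a current Annual Registration is held. (b) remains available.
Exception (c) is satisfied on its face — there is no plumbing or electrical service. But: (f) is engaged — the lot is in a historic district. (c) is therefore removed.

No — exception (b) applies; Oren does not need a building permit.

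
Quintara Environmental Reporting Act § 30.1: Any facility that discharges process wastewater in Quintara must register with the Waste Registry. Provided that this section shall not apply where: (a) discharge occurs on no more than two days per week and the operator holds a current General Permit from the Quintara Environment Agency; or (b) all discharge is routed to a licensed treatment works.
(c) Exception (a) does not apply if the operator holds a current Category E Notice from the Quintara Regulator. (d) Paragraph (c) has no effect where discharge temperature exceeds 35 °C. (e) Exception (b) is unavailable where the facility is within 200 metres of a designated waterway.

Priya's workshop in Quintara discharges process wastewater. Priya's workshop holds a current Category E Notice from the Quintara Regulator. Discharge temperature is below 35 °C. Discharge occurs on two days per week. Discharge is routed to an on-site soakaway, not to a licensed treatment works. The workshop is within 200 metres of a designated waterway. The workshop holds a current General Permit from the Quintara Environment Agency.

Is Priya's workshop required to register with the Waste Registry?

Yes — Priya's workshop must register with the Waste Registry.

Exception (a)'s conditions are all satisfied: discharge occurs on no more than two days per week; a current General Permit is held. However, paragraphs (c)–(d) must be considered: (c) applies — a current Category E Notice is held. (d), which would lift (c), is not triggered — discharge temperature is below 35 °C. So (a) is unavailable.
Exception (b) does not apply: discharge is not routed to a licensed treatment works.
No exception is made out. Priya's workshop falls within the general rule.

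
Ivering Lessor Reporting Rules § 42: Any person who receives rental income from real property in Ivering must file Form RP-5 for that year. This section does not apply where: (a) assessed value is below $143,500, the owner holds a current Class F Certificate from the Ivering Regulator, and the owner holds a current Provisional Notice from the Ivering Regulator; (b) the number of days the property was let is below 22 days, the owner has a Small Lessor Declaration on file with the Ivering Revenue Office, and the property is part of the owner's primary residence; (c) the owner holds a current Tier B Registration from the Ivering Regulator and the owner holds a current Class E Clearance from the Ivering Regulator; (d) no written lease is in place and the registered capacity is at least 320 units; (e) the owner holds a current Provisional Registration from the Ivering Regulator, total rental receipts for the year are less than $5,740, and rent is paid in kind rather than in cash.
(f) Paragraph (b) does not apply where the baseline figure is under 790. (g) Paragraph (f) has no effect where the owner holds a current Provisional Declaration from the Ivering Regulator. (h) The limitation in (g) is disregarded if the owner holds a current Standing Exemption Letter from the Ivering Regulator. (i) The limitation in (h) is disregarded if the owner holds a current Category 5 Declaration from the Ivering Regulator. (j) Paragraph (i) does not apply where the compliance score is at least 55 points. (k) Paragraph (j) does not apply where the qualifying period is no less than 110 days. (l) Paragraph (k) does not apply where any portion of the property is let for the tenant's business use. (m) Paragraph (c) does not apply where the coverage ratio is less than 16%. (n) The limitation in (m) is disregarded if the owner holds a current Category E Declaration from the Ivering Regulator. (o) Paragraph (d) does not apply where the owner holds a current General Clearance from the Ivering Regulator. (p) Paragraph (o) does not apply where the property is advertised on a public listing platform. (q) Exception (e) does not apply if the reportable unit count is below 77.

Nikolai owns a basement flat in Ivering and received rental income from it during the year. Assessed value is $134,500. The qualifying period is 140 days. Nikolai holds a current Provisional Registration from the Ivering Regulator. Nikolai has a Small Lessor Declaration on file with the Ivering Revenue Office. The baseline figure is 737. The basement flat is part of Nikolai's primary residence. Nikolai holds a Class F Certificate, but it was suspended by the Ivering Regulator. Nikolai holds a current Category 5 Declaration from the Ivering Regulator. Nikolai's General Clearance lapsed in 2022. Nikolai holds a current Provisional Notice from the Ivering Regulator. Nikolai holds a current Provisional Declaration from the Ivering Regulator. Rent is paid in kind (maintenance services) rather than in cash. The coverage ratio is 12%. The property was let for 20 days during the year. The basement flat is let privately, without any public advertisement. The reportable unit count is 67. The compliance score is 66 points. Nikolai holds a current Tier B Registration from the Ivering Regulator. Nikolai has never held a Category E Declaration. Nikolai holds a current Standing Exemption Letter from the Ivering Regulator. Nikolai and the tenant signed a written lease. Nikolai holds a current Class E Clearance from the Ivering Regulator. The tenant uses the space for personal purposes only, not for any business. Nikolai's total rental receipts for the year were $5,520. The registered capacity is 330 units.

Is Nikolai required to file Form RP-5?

No — exception (b) applies; Nikolai is not required to file Form RP-5.

Exception (a) fails — the Class F Certificate is not current.
Exception (b)'s conditions are all satisfied: the number of days the property was let is 20 days, below the 22 days limit; a Small Lessor Declaration is on file; the basement flat is part of the primary residence. As to paragraphs (f)–(l): (f) would limit (b) — the baseline figure is 737, under the 790 limit — but (g) sets (f) aside: (g) operates against (f): a current Provisional Declaration is held. (h) would limit (g) — a current Standing Exemption Letter is held — but (i) sets (h) aside: (i) applies — a current Category 5 Declaration is held. (j) would limit (i) — the compliance score is 66 points, meeting the 55 points threshold — but (k) sets (j) aside: (k) applies — the qualifying period is 140 days, meeting the 110 days threshold. (l), which would lift (k), does not operate here — the space is used for personal purposes only. Exception (b) stands.
Exception (c): a current Tier B Registration is held; a current Class E Clearance is held — every condition holds. But applying paragraphs (m)–(n): (m) operates — the coverage ratio is 12%, less than the 16% limit. (n) is not engaged (the Category E Declaration is not current), so (m) stands. Exception (c) does not apply.
Exception (d) requires that no written lease is in place; but a written lease is in place, so (d) is unavailable.
Exception (e)'s conditions are all satisfied: a current Provisional Registration is held; total rental receipts for the year are $5,520, less than the $5,740 limit; rent is paid in kind. But applying paragraph (q): (q) operates against (e): the reportable unit count is 67, below the 77 limit. So (e) is unavailable.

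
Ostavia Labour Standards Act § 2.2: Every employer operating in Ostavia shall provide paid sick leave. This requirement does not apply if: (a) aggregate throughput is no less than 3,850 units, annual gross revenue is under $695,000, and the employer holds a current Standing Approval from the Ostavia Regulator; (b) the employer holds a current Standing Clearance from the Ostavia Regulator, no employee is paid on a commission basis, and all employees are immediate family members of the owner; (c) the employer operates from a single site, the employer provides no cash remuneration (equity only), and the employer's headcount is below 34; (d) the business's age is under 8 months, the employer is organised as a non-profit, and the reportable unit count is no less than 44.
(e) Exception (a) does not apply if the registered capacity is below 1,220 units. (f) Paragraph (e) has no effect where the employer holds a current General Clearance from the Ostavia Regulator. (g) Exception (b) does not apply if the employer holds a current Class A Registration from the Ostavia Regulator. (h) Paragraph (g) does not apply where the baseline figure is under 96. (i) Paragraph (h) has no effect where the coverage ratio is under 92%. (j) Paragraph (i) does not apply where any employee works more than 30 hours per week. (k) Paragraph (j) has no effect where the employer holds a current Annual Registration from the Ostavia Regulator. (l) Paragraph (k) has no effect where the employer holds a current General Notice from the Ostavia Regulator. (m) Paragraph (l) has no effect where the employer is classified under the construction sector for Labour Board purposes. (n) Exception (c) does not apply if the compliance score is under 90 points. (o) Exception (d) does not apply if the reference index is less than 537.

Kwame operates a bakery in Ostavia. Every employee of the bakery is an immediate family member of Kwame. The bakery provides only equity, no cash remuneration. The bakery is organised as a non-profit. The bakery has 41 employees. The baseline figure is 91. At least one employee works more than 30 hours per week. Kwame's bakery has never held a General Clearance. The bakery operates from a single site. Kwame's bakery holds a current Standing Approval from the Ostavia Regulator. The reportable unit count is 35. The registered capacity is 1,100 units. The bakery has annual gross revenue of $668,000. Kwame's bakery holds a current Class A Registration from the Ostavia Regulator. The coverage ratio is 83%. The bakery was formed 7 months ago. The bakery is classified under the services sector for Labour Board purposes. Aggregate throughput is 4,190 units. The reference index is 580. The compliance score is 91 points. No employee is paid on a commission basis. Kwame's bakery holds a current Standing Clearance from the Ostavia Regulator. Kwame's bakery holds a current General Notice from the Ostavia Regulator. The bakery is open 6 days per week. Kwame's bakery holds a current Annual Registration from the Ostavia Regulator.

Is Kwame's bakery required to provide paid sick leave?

No — exception (b) applies; Kwame's bakery is not required to provide paid sick leave.

Exception (a)'s conditions are all satisfied: aggregate throughput is 4,190 units, meeting the 3,850 units threshold; annual gross revenue is $668,000, under the $695,000 limit; a current Standing Approval is held. But: (e) operates against (a): the registered capacity is 1,100 units, below the 1,220 units limit. (f), which would lift (e), is inapplicable — the General Clearance is not current. (a) is therefore removed.
All of (b)'s requirements are met (a current Standing Clearance is held; no employee is paid on commission; every employee is an immediate family member). Considering the limiting provisions: (g) would limit (b) — a current Class A Registration is held — but (h) sets (g) aside: (h) is triggered — the baseline figure is 91, under the 96 limit. (i) applies (the coverage ratio is 83%, under the 92% limit), but is displaced by (j): (j) operates against (i): at least one employee exceeds 30 hours/week. (k) would limit (j) — a current Annual Registration is held — but (l) sets (k) aside: (l) is triggered — a current General Notice is held. (m), which would lift (l), is inapplicable — the bakery is classified under the services sector. (b) remains available.
Exception (c) requires that the employer's headcount is below 34; but the employer's headcount is 41, not below 34, so (c) is unavailable.
Exception (d) fails — the reportable unit count is 35, short of 44.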